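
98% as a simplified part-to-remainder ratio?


98% means 98 parts out of 100; remainder = 2
Part : remainder = 98:2
GCD = 2
= 49:1

49:1


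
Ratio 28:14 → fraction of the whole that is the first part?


Total parts = 28 + 14 = 42
First part: 28/42 = 2/3
= 2/3

2/3


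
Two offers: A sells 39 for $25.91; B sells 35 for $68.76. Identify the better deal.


Deal A: $25.91/39 = $0.6644/unit
Deal B: $68.76/35 = $1.9646/unit
A is cheaper per unit
= Deal A

Deal A


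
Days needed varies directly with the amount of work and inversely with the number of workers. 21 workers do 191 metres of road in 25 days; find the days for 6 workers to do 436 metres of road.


Days ∝ work / workers, so d₂ = d₁ × (m₁/m₂) × (w₂/w₁)
Workers factor (inverse): 21/6 = 3.5000
Work factor (direct): 436/191 ≈ 2.2827
d₂ = 25 × 21/6 × 436/191 = (25 × 21 × 436) / (6 × 191) = 228900/1146
≈ 199.74 days

199.74 days


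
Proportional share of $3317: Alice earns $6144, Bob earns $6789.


Total income = 6144 + 6789 = $12933
Alice: $3317 × 6144/12933 = $1575.79
Bob: $3317 × 6789/12933 = $1741.21
= Alice: $1575.79, Bob: $1741.21

Alice: $1575.79, Bob: $1741.21


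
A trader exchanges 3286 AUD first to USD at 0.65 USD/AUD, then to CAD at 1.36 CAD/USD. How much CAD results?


Step 1: 3286 AUD × 0.65 = 2135.90 USD
Step 2: 2135.90 USD × 1.36 = 2904.82 CAD
Implied rate AUD→CAD = 0.65 × 1.36 = 0.8840
= 2904.82 CAD

2904.82 CAD


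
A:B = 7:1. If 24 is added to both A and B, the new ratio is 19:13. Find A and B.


Let A = 7k, B = 1k.
(7k + 24) / (1k + 24) = 19/13
Cross-multiply: 13(7k + 24) = 19(1k + 24)
91k + 312 = 19k + 456
91k - 19k = 456 - 312
72k = 144
k = 144/72 = 2
A = 7×2 = 14, B = 1×2 = 2
= A = 14, B = 2

A = 14, B = 2


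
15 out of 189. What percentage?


Percentage = (part / whole) × 100
= (15 / 189) × 100
≈ 7.94%

7.94%


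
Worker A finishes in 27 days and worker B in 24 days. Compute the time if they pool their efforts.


Rate of A = 1/27 per day
Rate of B = 1/24 per day
Combined rate = 1/27 + 1/24 = 51/648 ≈ 0.0787 per day
Days = 1 / combined rate = 648/51
≈ 12.71 days

12.71 days


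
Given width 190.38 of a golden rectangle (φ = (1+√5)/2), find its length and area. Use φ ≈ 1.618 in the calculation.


φ = (1 + √5) / 2 ≈ 1.618
Length = width × φ = 190.38 × 1.618 = 308.03484
≈ 308.03
Area = width × length = 190.38 × 308.03484 = 58643.6728392 ≈ 58643.67
= Length: 308.03, Area: 58643.67

Length: 308.03, Area: 58643.67


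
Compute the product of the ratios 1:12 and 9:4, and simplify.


Compound ratio = (1×9) : (12×4)
= 9:48
GCD = 3
= 3:16

3:16


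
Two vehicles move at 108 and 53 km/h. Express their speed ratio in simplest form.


Ratio = 108:53
GCD = 1
Simplified = 108:53
Time ratio (same distance) = 53:108
Speed ratio = 108:53

108:53


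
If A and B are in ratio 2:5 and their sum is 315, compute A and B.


Let A = 2k, B = 5k.
2k + 5k = 315
7k = 315 → k = 315/7 = 45
A = 2×45 = 90, B = 5×45 = 225
= A = 90, B = 225

A = 90, B = 225


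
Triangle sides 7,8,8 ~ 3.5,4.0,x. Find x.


Scale factor = 3.5/7 = 0.5
Missing side = 8 × 0.5
= 4.0

4.0


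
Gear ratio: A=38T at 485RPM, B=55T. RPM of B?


Gear ratio = 38:55 = 38:55
RPM_B = RPM_A × (teeth_A / teeth_B)
= 485 × (38/55)
= 335.1 RPM

335.1 RPM


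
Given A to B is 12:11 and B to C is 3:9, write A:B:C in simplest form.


Match B: multiply A:B by 3 → 36:33
Multiply B:C by 11 → 33:99
Combined: 36:33:99
GCD = 3
= 12:11:33

12:11:33


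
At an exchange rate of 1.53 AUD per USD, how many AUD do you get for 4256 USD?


Amount × rate = 4256 × 1.53
= 6511.68 AUD

6511.68 AUD


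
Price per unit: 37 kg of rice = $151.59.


Unit rate = total / quantity
= 151.59 / 37
= $4.10 per unit

$4.10 per unit


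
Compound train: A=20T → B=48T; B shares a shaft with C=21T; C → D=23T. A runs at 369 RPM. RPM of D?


Stage 1: RPM_B = RPM_A × t_A/t_B = 369 × 20/48 = 7380/48 = 153.75
B and C share a shaft → RPM_C = RPM_B
Stage 2: RPM_D = RPM_C × t_C/t_D = RPM_A × (t_A×t_C)/(t_B×t_D)
Overall ratio = (20×21)/(48×23) = 420/1104
RPM_D = 369 × 420/1104 = 154980/1104
≈ 140.38 RPM

140.38 RPM


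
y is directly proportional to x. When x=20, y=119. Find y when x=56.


Direct proportion: y/x = constant
k = 119/20 = 5.9500
y₂ = k × 56 = 119 × 56 / 20 = 6664/20
= 333.20

333.20


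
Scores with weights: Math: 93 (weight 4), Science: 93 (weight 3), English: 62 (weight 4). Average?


Numerator = 93×4 + 93×3 + 62×4
= 372 + 279 + 248
= 899
Total weight = 11
Weighted avg = 899/11
= 81.73

81.73


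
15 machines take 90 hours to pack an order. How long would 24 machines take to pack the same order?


Inverse proportion: x × y = constant
k = 15 × 90 = 1350
y₂ = k / 24 = 1350 / 24
= 56.25

56.25


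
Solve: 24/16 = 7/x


Cross multiply: 24 × x = 16 × 7
24x = 112
x = 112 / 24
= 4.67

4.67


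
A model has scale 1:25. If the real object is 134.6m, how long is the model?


Model size = real / scale
= 134.6 / 25
= 5.3840 m

5.3840 m


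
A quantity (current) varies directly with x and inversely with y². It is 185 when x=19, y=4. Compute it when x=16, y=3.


z = k·x/y²
Solve for k using the known point: k = z·y²/x = 185×16/19 = 2960/19 ≈ 155.7895
Now evaluate at x=16, y=3:
z = k × 16 / 9 = (2960 × 16) / (19 × 9) = 47360/171
≈ 276.9591

276.9591


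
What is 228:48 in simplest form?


GCD(228, 48) = 12
228/12 : 48/12
= 19:4

19:4


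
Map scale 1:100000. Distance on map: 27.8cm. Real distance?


Real distance = map distance × scale
= 27.8cm × 100000
= 2780000 cm = 27800.0 m
= 27.800 km

27.800 km


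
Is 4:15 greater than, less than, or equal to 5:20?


4/15 = 0.2667
5/20 = 0.2500
0.2667 > 0.2500, so 4:15 is greater
= greater than

greater than


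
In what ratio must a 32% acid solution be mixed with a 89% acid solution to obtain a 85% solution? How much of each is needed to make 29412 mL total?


Let x parts of 32% mix with y parts of 89%.
32x + 89y = 85(x + y)
32x + 89y = 85x + 85y
x(32 - 85) = y(85 - 89)
x/y = (89 - 85)/(85 - 32) = 4/53
Simplify: 4:53
Total parts = 57; one part = 29412/57 = 516.00 mL
32% solution: 4×516.00 = 2064.00 mL
89% solution: 53×516.00 = 27348.00 mL
= ratio 4:53; 2064.00 mL and 27348.00 mL

ratio 4:53; 2064.00 mL and 27348.00 mL


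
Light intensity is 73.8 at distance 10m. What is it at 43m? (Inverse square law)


I₁d₁² = I₂d₂²
I₂ = I₁ × (d₁/d₂)²
= 73.8 × (10/43)²
= 73.8 × 100/1849
= 7380/1849
≈ 3.9913

3.9913


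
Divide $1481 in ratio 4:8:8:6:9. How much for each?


Total parts = 4 + 8 + 8 + 6 + 9 = 35
Part 1: 1481 × 4/35 = 169.26
Part 2: 1481 × 8/35 = 338.51
Part 3: 1481 × 8/35 = 338.51
Part 4: 1481 × 6/35 = 253.89
Part 5: 1481 × 9/35 = 380.83
= Part 1: $169.26, Part 2: $338.51, Part 3: $338.51, Part 4: $253.89, Part 5: $380.83

Part 1: $169.26, Part 2: $338.51, Part 3: $338.51, Part 4: $253.89, Part 5: $380.83


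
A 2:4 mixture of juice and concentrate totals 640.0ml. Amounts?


Total parts = 2 + 4 = 6
juice: 640.0 × 2/6 = 213.3ml
concentrate: 640.0 × 4/6 = 426.7ml
= 213.3ml and 426.7ml

213.3ml and 426.7ml


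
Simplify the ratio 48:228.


GCD(48, 228) = 12
48/12 : 228/12
= 4:19

4:19


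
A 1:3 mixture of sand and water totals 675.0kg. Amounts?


Total parts = 1 + 3 = 4
sand: 675.0 × 1/4 = 168.8kg
water: 675.0 × 3/4 = 506.3kg
= 168.8kg and 506.3kg

168.8kg and 506.3kg


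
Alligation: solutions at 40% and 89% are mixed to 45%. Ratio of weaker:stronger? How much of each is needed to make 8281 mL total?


Let x parts of 40% mix with y parts of 89%.
40x + 89y = 45(x + y)
40x + 89y = 45x + 45y
x(40 - 45) = y(45 - 89)
x/y = (89 - 45)/(45 - 40) = 44/5
Simplify: 44:5
Total parts = 49; one part = 8281/49 = 169.00 mL
40% solution: 44×169.00 = 7436.00 mL
89% solution: 5×169.00 = 845.00 mL
= ratio 44:5; 7436.00 mL and 845.00 mL

ratio 44:5; 7436.00 mL and 845.00 mL


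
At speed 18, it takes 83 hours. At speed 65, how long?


Inverse proportion: x × y = constant
k = 18 × 83 = 1494
y₂ = k / 65 = 1494 / 65
= 22.98

22.98


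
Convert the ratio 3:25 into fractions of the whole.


Total parts = 3 + 25 = 28
First part: 3/28 = 3/28
Second part: 25/28 = 25/28
= 3/28 and 25/28

3/28 and 25/28


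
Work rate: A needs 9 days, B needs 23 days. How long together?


Rate of A = 1/9 per day
Rate of B = 1/23 per day
Combined rate = 1/9 + 1/23 = 32/207 ≈ 0.1546 per day
Days = 1 / combined rate = 207/32
≈ 6.47 days

6.47 days


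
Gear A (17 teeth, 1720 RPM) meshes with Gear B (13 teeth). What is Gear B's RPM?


Gear ratio = 17:13 = 17:13
RPM_B = RPM_A × (teeth_A / teeth_B)
= 1720 × (17/13)
= 2249.2 RPM

2249.2 RPM


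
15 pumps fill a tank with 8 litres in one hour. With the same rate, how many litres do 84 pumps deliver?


Direct proportion: y/x = constant
k = 8/15 ≈ 0.5333
y₂ = k × 84 = 8 × 84 / 15 = 672/15
= 44.80

44.80


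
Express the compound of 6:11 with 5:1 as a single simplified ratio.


Compound ratio = (6×5) : (11×1)
= 30:11
GCD = 1
= 30:11

30:11


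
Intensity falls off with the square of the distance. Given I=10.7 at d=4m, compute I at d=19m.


I₁d₁² = I₂d₂²
I₂ = I₁ × (d₁/d₂)²
= 10.7 × (4/19)²
= 10.7 × 16/361
= 171.2/361
≈ 0.4742

0.4742


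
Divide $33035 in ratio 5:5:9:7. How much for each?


Total parts = 5 + 5 + 9 + 7 = 26
Part 1: 33035 × 5/26 = 6352.88
Part 2: 33035 × 5/26 = 6352.88
Part 3: 33035 × 9/26 = 11435.19
Part 4: 33035 × 7/26 = 8894.04
= Part 1: $6352.88, Part 2: $6352.88, Part 3: $11435.19, Part 4: $8894.04

Part 1: $6352.88, Part 2: $6352.88, Part 3: $11435.19, Part 4: $8894.04


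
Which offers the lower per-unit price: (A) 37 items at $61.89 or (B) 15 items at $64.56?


Deal A: $61.89/37 = $1.6727/unit
Deal B: $64.56/15 = $4.3040/unit
A is cheaper per unit
= Deal A

Deal A


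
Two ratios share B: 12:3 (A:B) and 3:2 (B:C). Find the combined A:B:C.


Match B: multiply A:B by 3 → 36:9
Multiply B:C by 3 → 9:6
Combined: 36:9:6
GCD = 3
= 12:3:2

12:3:2


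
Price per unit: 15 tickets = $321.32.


Unit rate = total / quantity
= 321.32 / 15
= $21.42 per unit

$21.42 per unit


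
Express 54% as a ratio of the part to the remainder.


54% means 54 parts out of 100; remainder = 46
Part : remainder = 54:46
GCD = 2
= 27:23

27:23


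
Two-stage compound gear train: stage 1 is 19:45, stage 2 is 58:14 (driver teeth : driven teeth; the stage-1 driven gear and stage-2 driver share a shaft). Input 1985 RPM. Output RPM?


Stage 1: RPM_B = RPM_A × t_A/t_B = 1985 × 19/45 = 37715/45 ≈ 838.11
B and C share a shaft → RPM_C = RPM_B
Stage 2: RPM_D = RPM_C × t_C/t_D = RPM_A × (t_A×t_C)/(t_B×t_D)
Overall ratio = (19×58)/(45×14) = 1102/630
RPM_D = 1985 × 1102/630 = 2187470/630
≈ 3472.17 RPM

3472.17 RPM


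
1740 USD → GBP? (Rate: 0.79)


Amount × rate = 1740 × 0.79
= 1374.60 GBP

1374.60 GBP


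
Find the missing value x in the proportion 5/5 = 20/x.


Cross multiply: 5 × x = 5 × 20
5x = 100
x = 100 / 5
= 20.00

20.00


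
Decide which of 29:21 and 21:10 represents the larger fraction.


29/21 = 1.3810
21/10 = 2.1000
1.3810 < 2.1000, so 29:21 is less
= 21:10

21:10


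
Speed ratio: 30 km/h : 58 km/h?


Ratio = 30:58
GCD = 2
Simplified = 15:29
Time ratio (same distance) = 29:15
Speed ratio = 15:29

15:29


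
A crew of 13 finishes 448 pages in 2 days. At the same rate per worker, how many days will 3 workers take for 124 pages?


Days ∝ work / workers, so d₂ = d₁ × (m₁/m₂) × (w₂/w₁)
Workers factor (inverse): 13/3 ≈ 4.3333
Work factor (direct): 124/448 ≈ 0.2768
d₂ = 2 × 13/3 × 124/448 = (2 × 13 × 124) / (3 × 448) = 3224/1344
≈ 2.40 days

2.40 days


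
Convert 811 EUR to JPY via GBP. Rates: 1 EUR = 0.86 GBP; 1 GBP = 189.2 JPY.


Step 1: 811 EUR × 0.86 = 697.46 GBP
Step 2: 697.46 GBP × 189.2 = 131959.43 JPY
Implied rate EUR→JPY = 0.86 × 189.2 = 162.7120
= 131959.43 JPY

131959.43 JPY


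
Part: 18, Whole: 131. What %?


Percentage = (part / whole) × 100
= (18 / 131) × 100
≈ 13.74%

13.74%


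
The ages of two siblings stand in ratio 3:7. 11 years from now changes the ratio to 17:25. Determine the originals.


Let A = 3k, B = 7k.
(3k + 11) / (7k + 11) = 17/25
Cross-multiply: 25(3k + 11) = 17(7k + 11)
75k + 275 = 119k + 187
75k - 119k = 187 - 275
-44k = -88
k = -88/-44 = 2
A = 3×2 = 6, B = 7×2 = 14
= A = 6, B = 14

A = 6, B = 14


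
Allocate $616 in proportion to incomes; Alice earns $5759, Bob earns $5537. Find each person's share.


Total income = 5759 + 5537 = $11296
Alice: $616 × 5759/11296 = $314.05
Bob: $616 × 5537/11296 = $301.95
= Alice: $314.05, Bob: $301.95

Alice: $314.05, Bob: $301.95


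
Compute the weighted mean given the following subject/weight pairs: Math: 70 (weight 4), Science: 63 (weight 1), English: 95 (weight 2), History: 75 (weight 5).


Numerator = 70×4 + 63×1 + 95×2 + 75×5
= 280 + 63 + 190 + 375
= 908
Total weight = 12
Weighted avg = 908/12
= 75.67

75.67


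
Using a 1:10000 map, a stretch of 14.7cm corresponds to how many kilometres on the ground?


Real distance = map distance × scale
= 14.7cm × 10000
= 147000 cm = 1470.0 m
= 1.470 km

1.470 km


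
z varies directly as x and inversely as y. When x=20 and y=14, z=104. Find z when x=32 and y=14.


z = k·x/y
Solve for k using the known point: k = z·y/x = 104×14/20 = 1456/20 = 72.8000
Now evaluate at x=32, y=14:
z = k × 32 / 14 = (1456 × 32) / (20 × 14) = 46592/280
= 166.4000

166.4000


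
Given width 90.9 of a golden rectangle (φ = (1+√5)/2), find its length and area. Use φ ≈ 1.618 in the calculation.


φ = (1 + √5) / 2 ≈ 1.618
Length = width × φ = 90.9 × 1.618 = 147.0762
≈ 147.08
Area = width × length = 90.9 × 147.0762 = 13369.22658 ≈ 13369.23
= Length: 147.08, Area: 13369.23

Length: 147.08, Area: 13369.23


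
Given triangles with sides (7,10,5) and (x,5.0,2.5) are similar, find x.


Scale factor = 5.0/10 = 0.5
Missing side = 7 × 0.5
= 3.5

3.5


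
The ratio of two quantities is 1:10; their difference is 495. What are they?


Let A = 1k, B = 10k.
10k - 1k = 495
9k = 495 → k = 495/9 = 55
A = 1×55 = 55, B = 10×55 = 550
= A = 55, B = 550

A = 55, B = 550


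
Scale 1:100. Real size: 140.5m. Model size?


Model size = real / scale
= 140.5 / 100
= 1.4050 m

1.4050 m


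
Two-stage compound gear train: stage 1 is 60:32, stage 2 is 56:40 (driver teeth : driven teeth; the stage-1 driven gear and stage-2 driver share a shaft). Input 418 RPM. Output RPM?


Stage 1: RPM_B = RPM_A × t_A/t_B = 418 × 60/32 = 25080/32 = 783.75
B and C share a shaft → RPM_C = RPM_B
Stage 2: RPM_D = RPM_C × t_C/t_D = RPM_A × (t_A×t_C)/(t_B×t_D)
Overall ratio = (60×56)/(32×40) = 3360/1280
RPM_D = 418 × 3360/1280 = 1404480/1280
= 1097.25 RPM

1097.25 RPM


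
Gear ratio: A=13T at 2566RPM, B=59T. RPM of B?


Gear ratio = 13:59 = 13:59
RPM_B = RPM_A × (teeth_A / teeth_B)
= 2566 × (13/59)
= 565.4 RPM

565.4 RPM


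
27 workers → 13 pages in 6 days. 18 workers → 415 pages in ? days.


Days ∝ work / workers, so d₂ = d₁ × (m₁/m₂) × (w₂/w₁)
Workers factor (inverse): 27/18 = 1.5000
Work factor (direct): 415/13 ≈ 31.9231
d₂ = 6 × 27/18 × 415/13 = (6 × 27 × 415) / (18 × 13) = 67230/234
≈ 287.31 days

287.31 days


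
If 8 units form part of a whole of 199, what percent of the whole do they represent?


Percentage = (part / whole) × 100
= (8 / 199) × 100
≈ 4.02%

4.02%


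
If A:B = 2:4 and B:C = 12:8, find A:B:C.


Match B: multiply A:B by 12 → 24:48
Multiply B:C by 4 → 48:32
Combined: 24:48:32
GCD = 8
= 3:6:4

3:6:4


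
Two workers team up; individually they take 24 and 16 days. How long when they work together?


Rate of A = 1/24 per day
Rate of B = 1/16 per day
Combined rate = 1/24 + 1/16 = 40/384 ≈ 0.1042 per day
Days = 1 / combined rate = 384/40
= 9.60 days

9.60 days


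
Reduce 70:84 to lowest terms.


GCD(70, 84) = 14
70/14 : 84/14
= 5:6

5:6


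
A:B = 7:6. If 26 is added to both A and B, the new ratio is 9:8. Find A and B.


Let A = 7k, B = 6k.
(7k + 26) / (6k + 26) = 9/8
Cross-multiply: 8(7k + 26) = 9(6k + 26)
56k + 208 = 54k + 234
56k - 54k = 234 - 208
2k = 26
k = 26/2 = 13
A = 7×13 = 91, B = 6×13 = 78
= A = 91, B = 78

A = 91, B = 78


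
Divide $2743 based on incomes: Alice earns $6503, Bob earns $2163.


Total income = 6503 + 2163 = $8666
Alice: $2743 × 6503/8666 = $2058.36
Bob: $2743 × 2163/8666 = $684.64
= Alice: $2058.36, Bob: $684.64

Alice: $2058.36, Bob: $684.64


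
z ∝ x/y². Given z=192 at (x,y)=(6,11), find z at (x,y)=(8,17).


z = k·x/y²
Solve for k using the known point: k = z·y²/x = 192×121/6 = 23232/6 = 3872.0000
Now evaluate at x=8, y=17:
z = k × 8 / 289 = (23232 × 8) / (6 × 289) = 185856/1734
≈ 107.1834

107.1834


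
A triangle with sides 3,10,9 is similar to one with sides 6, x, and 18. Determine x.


Scale factor = 6/3 = 2
Missing side = 10 × 2
= 20.0

20.0


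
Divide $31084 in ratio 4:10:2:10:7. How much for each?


Total parts = 4 + 10 + 2 + 10 + 7 = 33
Part 1: 31084 × 4/33 = 3767.76
Part 2: 31084 × 10/33 = 9419.39
Part 3: 31084 × 2/33 = 1883.88
Part 4: 31084 × 10/33 = 9419.39
Part 5: 31084 × 7/33 = 6593.58
= Part 1: $3767.76, Part 2: $9419.39, Part 3: $1883.88, Part 4: $9419.39, Part 5: $6593.58

Part 1: $3767.76, Part 2: $9419.39, Part 3: $1883.88, Part 4: $9419.39, Part 5: $6593.58


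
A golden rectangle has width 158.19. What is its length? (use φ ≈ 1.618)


φ = (1 + √5) / 2 ≈ 1.618
Length = width × φ = 158.19 × 1.618 = 255.95142
≈ 255.95

255.95


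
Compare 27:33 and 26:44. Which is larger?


27/33 = 0.8182
26/44 = 0.5909
0.8182 > 0.5909, so 27:33 is greater
= 27:33

27:33


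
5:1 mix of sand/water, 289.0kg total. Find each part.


Total parts = 5 + 1 = 6
sand: 289.0 × 5/6 = 240.8kg
water: 289.0 × 1/6 = 48.2kg
= 240.8kg and 48.2kg

240.8kg and 48.2kg


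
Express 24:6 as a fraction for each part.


Total parts = 24 + 6 = 30
First part: 24/30 = 4/5
Second part: 6/30 = 1/5
= 4/5 and 1/5

4/5 and 1/5


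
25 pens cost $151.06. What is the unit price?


Unit rate = total / quantity
= 151.06 / 25
= $6.04 per unit

$6.04 per unit


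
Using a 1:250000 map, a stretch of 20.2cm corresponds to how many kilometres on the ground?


Real distance = map distance × scale
= 20.2cm × 250000
= 5050000 cm = 50500.0 m
= 50.500 km

50.500 km


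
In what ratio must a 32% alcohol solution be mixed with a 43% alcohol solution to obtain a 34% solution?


Let x parts of 32% mix with y parts of 43%.
32x + 43y = 34(x + y)
32x + 43y = 34x + 34y
x(32 - 34) = y(34 - 43)
x/y = (43 - 34)/(34 - 32) = 9/2
Simplify: 9:2
= 9:2

9:2


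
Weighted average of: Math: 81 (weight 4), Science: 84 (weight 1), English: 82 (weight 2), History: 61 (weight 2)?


Numerator = 81×4 + 84×1 + 82×2 + 61×2
= 324 + 84 + 164 + 122
= 694
Total weight = 9
Weighted avg = 694/9
= 77.11

77.11


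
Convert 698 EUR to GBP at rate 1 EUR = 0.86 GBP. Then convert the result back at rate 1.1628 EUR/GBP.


Amount × rate = 698 × 0.86 = 600.28 GBP
Round-trip: 600.28 × 1.1628 = 698.01 EUR
= 600.28 GBP, then 698.01 EUR

600.28 GBP, then 698.01 EUR


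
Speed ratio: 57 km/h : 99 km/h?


Ratio = 57:99
GCD = 3
Simplified = 19:33
Time ratio (same distance) = 33:19
Speed ratio = 19:33

19:33


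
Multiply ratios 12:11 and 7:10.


Compound ratio = (12×7) : (11×10)
= 84:110
GCD = 2
= 42:55

42:55


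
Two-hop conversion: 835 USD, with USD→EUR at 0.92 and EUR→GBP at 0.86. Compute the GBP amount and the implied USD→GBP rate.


Step 1: 835 USD × 0.92 = 768.20 EUR
Step 2: 768.20 EUR × 0.86 = 660.65 GBP
Implied rate USD→GBP = 0.92 × 0.86 = 0.7912
= 660.65 GBP; implied rate 0.7912 GBP/USD

660.65 GBP; implied rate 0.7912 GBP/USD


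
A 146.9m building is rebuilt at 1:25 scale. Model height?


Model size = real / scale
= 146.9 / 25
= 5.8760 m

5.8760 m


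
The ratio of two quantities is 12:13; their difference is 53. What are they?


Let A = 12k, B = 13k.
13k - 12k = 53
1k = 53 → k = 53/1 = 53
A = 12×53 = 636, B = 13×53 = 689
= A = 636, B = 689

A = 636, B = 689


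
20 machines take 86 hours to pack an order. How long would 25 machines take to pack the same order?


Inverse proportion: x × y = constant
k = 20 × 86 = 1720
y₂ = k / 25 = 1720 / 25
= 68.80

68.80


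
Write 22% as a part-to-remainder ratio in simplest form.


22% means 22 parts out of 100; remainder = 78
Part : remainder = 22:78
GCD = 2
= 11:39

11:39


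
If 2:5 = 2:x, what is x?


Cross multiply: 2 × x = 5 × 2
2x = 10
x = 10 / 2
= 5.00

5.00


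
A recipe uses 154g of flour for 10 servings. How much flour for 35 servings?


Direct proportion: y/x = constant
k = 154/10 = 15.4000
y₂ = k × 35 = 154 × 35 / 10 = 5390/10
= 539.00

539.00


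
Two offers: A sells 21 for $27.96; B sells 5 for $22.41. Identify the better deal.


Deal A: $27.96/21 = $1.3314/unit
Deal B: $22.41/5 = $4.4820/unit
A is cheaper per unit
= Deal A

Deal A


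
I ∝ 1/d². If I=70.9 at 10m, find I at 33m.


I₁d₁² = I₂d₂²
I₂ = I₁ × (d₁/d₂)²
= 70.9 × (10/33)²
= 70.9 × 100/1089
= 7090/1089
≈ 6.5106

6.5106


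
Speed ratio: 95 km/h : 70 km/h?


Ratio = 95:70
GCD = 5
Simplified = 19:14
Time ratio (same distance) = 14:19
Speed ratio = 19:14

19:14


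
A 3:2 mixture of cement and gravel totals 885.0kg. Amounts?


Total parts = 3 + 2 = 5
cement: 885.0 × 3/5 = 531.0kg
gravel: 885.0 × 2/5 = 354.0kg
= 531.0kg and 354.0kg

531.0kg and 354.0kg


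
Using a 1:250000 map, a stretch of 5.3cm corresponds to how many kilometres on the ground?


Real distance = map distance × scale
= 5.3cm × 250000
= 1325000 cm = 13250.0 m
= 13.250 km

13.250 km


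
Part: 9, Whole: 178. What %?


Percentage = (part / whole) × 100
= (9 / 178) × 100
≈ 5.06%

5.06%


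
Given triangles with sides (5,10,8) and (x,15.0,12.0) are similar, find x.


Scale factor = 15.0/10 = 1.5
Missing side = 5 × 1.5
= 7.5

7.5


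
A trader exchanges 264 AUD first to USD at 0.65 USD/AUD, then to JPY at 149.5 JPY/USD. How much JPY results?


Step 1: 264 AUD × 0.65 = 171.60 USD
Step 2: 171.60 USD × 149.5 = 25654.20 JPY
Implied rate AUD→JPY = 0.65 × 149.5 = 97.1750
= 25654.20 JPY

25654.20 JPY


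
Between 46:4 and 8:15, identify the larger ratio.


46/4 = 11.5000
8/15 = 0.5333
11.5000 > 0.5333, so 46:4 is greater
= 46:4

46:4


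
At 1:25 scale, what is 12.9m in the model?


Model size = real / scale
= 12.9 / 25
= 0.5160 m

0.5160 m


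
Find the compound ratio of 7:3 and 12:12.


Compound ratio = (7×12) : (3×12)
= 84:36
GCD = 12
= 7:3

7:3


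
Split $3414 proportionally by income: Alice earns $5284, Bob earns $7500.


Total income = 5284 + 7500 = $12784
Alice: $3414 × 5284/12784 = $1411.11
Bob: $3414 × 7500/12784 = $2002.89
= Alice: $1411.11, Bob: $2002.89

Alice: $1411.11, Bob: $2002.89


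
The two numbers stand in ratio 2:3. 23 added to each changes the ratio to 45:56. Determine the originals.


Let A = 2k, B = 3k.
(2k + 23) / (3k + 23) = 45/56
Cross-multiply: 56(2k + 23) = 45(3k + 23)
112k + 1288 = 135k + 1035
112k - 135k = 1035 - 1288
-23k = -253
k = -253/-23 = 11
A = 2×11 = 22, B = 3×11 = 33
= A = 22, B = 33

A = 22, B = 33


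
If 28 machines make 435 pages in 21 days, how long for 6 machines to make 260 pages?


Days ∝ work / workers, so d₂ = d₁ × (m₁/m₂) × (w₂/w₁)
Workers factor (inverse): 28/6 ≈ 4.6667
Work factor (direct): 260/435 ≈ 0.5977
d₂ = 21 × 28/6 × 260/435 = (21 × 28 × 260) / (6 × 435) = 152880/2610
≈ 58.57 days

58.57 days


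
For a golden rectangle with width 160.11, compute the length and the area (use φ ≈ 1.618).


φ = (1 + √5) / 2 ≈ 1.618
Length = width × φ = 160.11 × 1.618 = 259.05798
≈ 259.06
Area = width × length = 160.11 × 259.05798 = 41477.7731778 ≈ 41477.77
= Length: 259.06, Area: 41477.77

Length: 259.06, Area: 41477.77


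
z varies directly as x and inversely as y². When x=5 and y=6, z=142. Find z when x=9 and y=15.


z = k·x/y²
Solve for k using the known point: k = z·y²/x = 142×36/5 = 5112/5 = 1022.4000
Now evaluate at x=9, y=15:
z = k × 9 / 225 = (5112 × 9) / (5 × 225) = 46008/1125
= 40.8960

40.8960


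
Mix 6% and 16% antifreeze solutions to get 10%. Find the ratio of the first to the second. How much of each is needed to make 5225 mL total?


Let x parts of 6% mix with y parts of 16%.
6x + 16y = 10(x + y)
6x + 16y = 10x + 10y
x(6 - 10) = y(10 - 16)
x/y = (16 - 10)/(10 - 6) = 6/4
Simplify: 3:2
Total parts = 5; one part = 5225/5 = 1045.00 mL
6% solution: 3×1045.00 = 3135.00 mL
16% solution: 2×1045.00 = 2090.00 mL
= ratio 3:2; 3135.00 mL and 2090.00 mL

ratio 3:2; 3135.00 mL and 2090.00 mL


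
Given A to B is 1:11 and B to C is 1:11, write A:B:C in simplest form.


Match B: multiply A:B by 1 → 1:11
Multiply B:C by 11 → 11:121
Combined: 1:11:121
GCD = 1
= 1:11:121

1:11:121


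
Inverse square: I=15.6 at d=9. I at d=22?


I₁d₁² = I₂d₂²
I₂ = I₁ × (d₁/d₂)²
= 15.6 × (9/22)²
= 15.6 × 81/484
= 1263.6/484
≈ 2.6107

2.6107


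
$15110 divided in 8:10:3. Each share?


Total parts = 8 + 10 + 3 = 21
Part 1: 15110 × 8/21 = 5756.19
Part 2: 15110 × 10/21 = 7195.24
Part 3: 15110 × 3/21 = 2158.57
= Part 1: $5756.19, Part 2: $7195.24, Part 3: $2158.57

Part 1: $5756.19, Part 2: $7195.24, Part 3: $2158.57


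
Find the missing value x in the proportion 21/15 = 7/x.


Cross multiply: 21 × x = 15 × 7
21x = 105
x = 105 / 21
= 5.00

5.00


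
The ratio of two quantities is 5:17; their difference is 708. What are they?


Let A = 5k, B = 17k.
17k - 5k = 708
12k = 708 → k = 708/12 = 59
A = 5×59 = 295, B = 17×59 = 1003
= A = 295, B = 1003

A = 295, B = 1003


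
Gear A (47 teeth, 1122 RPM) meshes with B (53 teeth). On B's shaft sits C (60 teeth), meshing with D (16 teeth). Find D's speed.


Stage 1: RPM_B = RPM_A × t_A/t_B = 1122 × 47/53 = 52734/53 ≈ 994.98
B and C share a shaft → RPM_C = RPM_B
Stage 2: RPM_D = RPM_C × t_C/t_D = RPM_A × (t_A×t_C)/(t_B×t_D)
Overall ratio = (47×60)/(53×16) = 2820/848
RPM_D = 1122 × 2820/848 = 3164040/848
≈ 3731.18 RPM

3731.18 RPM


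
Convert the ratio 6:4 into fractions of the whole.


Total parts = 6 + 4 = 10
First part: 6/10 = 3/5
Second part: 4/10 = 2/5
= 3/5 and 2/5

3/5 and 2/5


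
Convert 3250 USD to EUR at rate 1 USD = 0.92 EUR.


Amount × rate = 3250 × 0.92
= 2990.00 EUR

2990.00 EUR


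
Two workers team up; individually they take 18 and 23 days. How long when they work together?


Rate of A = 1/18 per day
Rate of B = 1/23 per day
Combined rate = 1/18 + 1/23 = 41/414 ≈ 0.0990 per day
Days = 1 / combined rate = 414/41
≈ 10.10 days

10.10 days


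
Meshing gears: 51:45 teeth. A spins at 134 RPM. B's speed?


Gear ratio = 51:45 = 17:15
RPM_B = RPM_A × (teeth_A / teeth_B)
= 134 × (51/45)
= 151.9 RPM

151.9 RPM


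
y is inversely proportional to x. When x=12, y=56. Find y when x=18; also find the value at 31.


Inverse proportion: x × y = constant
k = 12 × 56 = 672
At x=18: k/18 = 37.33
At x=31: k/31 = 21.68
= 37.33 and 21.68

37.33 and 21.68


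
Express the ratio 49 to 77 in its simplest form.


GCD(49, 77) = 7
49/7 : 77/7
= 7:11

7:11


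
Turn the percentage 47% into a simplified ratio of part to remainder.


47% means 47 parts out of 100; remainder = 53
Part : remainder = 47:53
GCD = 1
= 47:53

47:53


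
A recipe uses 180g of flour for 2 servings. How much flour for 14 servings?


Direct proportion: y/x = constant
k = 180/2 = 90.0000
y₂ = k × 14 = 180 × 14 / 2 = 2520/2
= 1260.00

1260.00


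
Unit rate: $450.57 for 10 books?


Unit rate = total / quantity
= 450.57 / 10
= $45.06 per unit

$45.06 per unit


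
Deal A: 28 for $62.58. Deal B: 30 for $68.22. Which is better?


Deal A: $62.58/28 = $2.2350/unit
Deal B: $68.22/30 = $2.2740/unit
A is cheaper per unit
= Deal A

Deal A


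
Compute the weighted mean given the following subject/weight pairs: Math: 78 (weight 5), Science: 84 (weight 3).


Numerator = 78×5 + 84×3
= 390 + 252
= 642
Total weight = 8
Weighted avg = 642/8
= 80.25

80.25


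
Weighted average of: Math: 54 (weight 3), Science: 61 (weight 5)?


Numerator = 54×3 + 61×5
= 162 + 305
= 467
Total weight = 8
Weighted avg = 467/8
= 58.38

58.38


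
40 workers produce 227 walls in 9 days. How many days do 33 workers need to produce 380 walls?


Days ∝ work / workers, so d₂ = d₁ × (m₁/m₂) × (w₂/w₁)
Workers factor (inverse): 40/33 ≈ 1.2121
Work factor (direct): 380/227 ≈ 1.6740
d₂ = 9 × 40/33 × 380/227 = (9 × 40 × 380) / (33 × 227) = 136800/7491
≈ 18.26 days

18.26 days


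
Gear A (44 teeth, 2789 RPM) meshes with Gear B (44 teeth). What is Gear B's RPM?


Gear ratio = 44:44 = 1:1
RPM_B = RPM_A × (teeth_A / teeth_B)
= 2789 × (44/44)
= 2789.0 RPM

2789.0 RPM


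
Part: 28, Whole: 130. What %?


Percentage = (part / whole) × 100
= (28 / 130) × 100
≈ 21.54%

21.54%


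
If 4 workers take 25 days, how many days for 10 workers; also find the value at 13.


Inverse proportion: x × y = constant
k = 4 × 25 = 100
At x=10: k/10 = 10.00
At x=13: k/13 = 7.69
= 10.00 and 7.69

10.00 and 7.69


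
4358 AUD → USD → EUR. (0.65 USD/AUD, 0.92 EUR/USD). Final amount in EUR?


Step 1: 4358 AUD × 0.65 = 2832.70 USD
Step 2: 2832.70 USD × 0.92 = 2606.08 EUR
Implied rate AUD→EUR = 0.65 × 0.92 = 0.5980
= 2606.08 EUR

2606.08 EUR


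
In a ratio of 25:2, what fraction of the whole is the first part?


Total parts = 25 + 2 = 27
First part: 25/27 = 25/27
= 25/27

25/27


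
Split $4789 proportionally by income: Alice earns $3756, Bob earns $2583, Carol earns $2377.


Total income = 3756 + 2583 + 2377 = $8716
Alice: $4789 × 3756/8716 = $2063.73
Bob: $4789 × 2583/8716 = $1419.23
Carol: $4789 × 2377/8716 = $1306.04
= Alice: $2063.73, Bob: $1419.23, Carol: $1306.04

Alice: $2063.73, Bob: $1419.23, Carol: $1306.04


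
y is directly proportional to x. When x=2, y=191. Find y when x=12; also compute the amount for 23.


Direct proportion: y/x = constant
k = 191/2 = 95.5000
y at x=12: k × 12 = 191 × 12 / 2 = 2292/2 = 1146.00
y at x=23: k × 23 = 191 × 23 / 2 = 4393/2 = 2196.50
= 1146.00 and 2196.50

1146.00 and 2196.50


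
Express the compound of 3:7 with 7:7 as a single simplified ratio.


Compound ratio = (3×7) : (7×7)
= 21:49
GCD = 7
= 3:7

3:7


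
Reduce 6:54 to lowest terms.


GCD(6, 54) = 6
6/6 : 54/6
= 1:9

1:9


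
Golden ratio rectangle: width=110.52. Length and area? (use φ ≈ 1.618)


φ = (1 + √5) / 2 ≈ 1.618
Length = width × φ = 110.52 × 1.618 = 178.82136
≈ 178.82
Area = width × length = 110.52 × 178.82136 = 19763.3367072 ≈ 19763.34
= Length: 178.82, Area: 19763.34

Length: 178.82, Area: 19763.34


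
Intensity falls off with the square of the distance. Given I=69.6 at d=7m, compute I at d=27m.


I₁d₁² = I₂d₂²
I₂ = I₁ × (d₁/d₂)²
= 69.6 × (7/27)²
= 69.6 × 49/729
= 3410.4/729
≈ 4.6782

4.6782


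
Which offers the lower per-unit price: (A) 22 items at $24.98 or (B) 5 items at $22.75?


Deal A: $24.98/22 = $1.1355/unit
Deal B: $22.75/5 = $4.5500/unit
A is cheaper per unit
= Deal A

Deal A


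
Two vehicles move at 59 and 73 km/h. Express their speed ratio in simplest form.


Ratio = 59:73
GCD = 1
Simplified = 59:73
Time ratio (same distance) = 73:59
Speed ratio = 59:73

59:73


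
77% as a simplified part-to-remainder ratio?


77% means 77 parts out of 100; remainder = 23
Part : remainder = 77:23
GCD = 1
= 77:23

77:23


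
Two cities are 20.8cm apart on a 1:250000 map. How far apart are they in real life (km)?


Real distance = map distance × scale
= 20.8cm × 250000
= 5200000 cm = 52000.0 m
= 52.000 km

52.000 km


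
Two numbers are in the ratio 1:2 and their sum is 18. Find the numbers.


Let A = 1k, B = 2k.
1k + 2k = 18
3k = 18 → k = 18/3 = 6
A = 1×6 = 6, B = 2×6 = 12
= A = 6, B = 12

A = 6, B = 12


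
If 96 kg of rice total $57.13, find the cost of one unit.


Unit rate = total / quantity
= 57.13 / 96
= $0.60 per unit

$0.60 per unit


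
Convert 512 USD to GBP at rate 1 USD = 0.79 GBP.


Amount × rate = 512 × 0.79
= 404.48 GBP

404.48 GBP


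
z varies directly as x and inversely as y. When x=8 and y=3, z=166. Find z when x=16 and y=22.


z = k·x/y
Solve for k using the known point: k = z·y/x = 166×3/8 = 498/8 = 62.2500
Now evaluate at x=16, y=22:
z = k × 16 / 22 = (498 × 16) / (8 × 22) = 7968/176
≈ 45.2727

45.2727


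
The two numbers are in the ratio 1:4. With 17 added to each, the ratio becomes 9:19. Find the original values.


Let A = 1k, B = 4k.
(1k + 17) / (4k + 17) = 9/19
Cross-multiply: 19(1k + 17) = 9(4k + 17)
19k + 323 = 36k + 153
19k - 36k = 153 - 323
-17k = -170
k = -170/-17 = 10
A = 1×10 = 10, B = 4×10 = 40
= A = 10, B = 40

A = 10, B = 40


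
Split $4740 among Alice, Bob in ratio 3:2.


Total parts = 3 + 2 = 5
Alice: 4740 × 3/5 = 2844.00
Bob: 4740 × 2/5 = 1896.00
= Alice: $2844.00, Bob: $1896.00

Alice: $2844.00, Bob: $1896.00


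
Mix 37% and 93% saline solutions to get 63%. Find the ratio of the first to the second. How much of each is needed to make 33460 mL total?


Let x parts of 37% mix with y parts of 93%.
37x + 93y = 63(x + y)
37x + 93y = 63x + 63y
x(37 - 63) = y(63 - 93)
x/y = (93 - 63)/(63 - 37) = 30/26
Simplify: 15:13
Total parts = 28; one part = 33460/28 = 1195.00 mL
37% solution: 15×1195.00 = 17925.00 mL
93% solution: 13×1195.00 = 15535.00 mL
= ratio 15:13; 17925.00 mL and 15535.00 mL

ratio 15:13; 17925.00 mL and 15535.00 mL


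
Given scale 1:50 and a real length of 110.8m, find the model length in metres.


Model size = real / scale
= 110.8 / 50
= 2.2160 m

2.2160 m


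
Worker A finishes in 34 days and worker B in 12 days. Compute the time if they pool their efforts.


Rate of A = 1/34 per day
Rate of B = 1/12 per day
Combined rate = 1/34 + 1/12 = 46/408 ≈ 0.1127 per day
Days = 1 / combined rate = 408/46
≈ 8.87 days

8.87 days


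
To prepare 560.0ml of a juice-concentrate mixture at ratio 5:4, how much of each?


Total parts = 5 + 4 = 9
juice: 560.0 × 5/9 = 311.1ml
concentrate: 560.0 × 4/9 = 248.9ml
= 311.1ml and 248.9ml

311.1ml and 248.9ml


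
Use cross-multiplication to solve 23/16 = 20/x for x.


Cross multiply: 23 × x = 16 × 20
23x = 320
x = 320 / 23
= 13.91

13.91


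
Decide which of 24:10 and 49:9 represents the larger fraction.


24/10 = 2.4000
49/9 = 5.4444
2.4000 < 5.4444, so 24:10 is less
= 49:9

49:9


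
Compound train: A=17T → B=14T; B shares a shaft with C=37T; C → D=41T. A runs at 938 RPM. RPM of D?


Stage 1: RPM_B = RPM_A × t_A/t_B = 938 × 17/14 = 15946/14 = 1139.00
B and C share a shaft → RPM_C = RPM_B
Stage 2: RPM_D = RPM_C × t_C/t_D = RPM_A × (t_A×t_C)/(t_B×t_D)
Overall ratio = (17×37)/(14×41) = 629/574
RPM_D = 938 × 629/574 = 590002/574
≈ 1027.88 RPM

1027.88 RPM


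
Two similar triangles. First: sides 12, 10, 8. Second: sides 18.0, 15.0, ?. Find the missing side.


Scale factor = 18.0/12 = 1.5
Missing side = 8 × 1.5
= 12.0

12.0


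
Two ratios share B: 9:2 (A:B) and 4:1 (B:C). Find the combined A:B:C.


Match B: multiply A:B by 4 → 36:8
Multiply B:C by 2 → 8:2
Combined: 36:8:2
GCD = 2
= 18:4:1

18:4:1


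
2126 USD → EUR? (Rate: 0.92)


Amount × rate = 2126 × 0.92
= 1955.92 EUR

1955.92 EUR


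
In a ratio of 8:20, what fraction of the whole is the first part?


Total parts = 8 + 20 = 28
First part: 8/28 = 2/7
= 2/7

2/7


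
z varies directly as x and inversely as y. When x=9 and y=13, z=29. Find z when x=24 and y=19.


z = k·x/y
Solve for k using the known point: k = z·y/x = 29×13/9 = 377/9 ≈ 41.8889
Now evaluate at x=24, y=19:
z = k × 24 / 19 = (377 × 24) / (9 × 19) = 9048/171
≈ 52.9123

52.9123


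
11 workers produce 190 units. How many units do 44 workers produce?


Direct proportion: y/x = constant
k = 190/11 ≈ 17.2727
y₂ = k × 44 = 190 × 44 / 11 = 8360/11
= 760.00

760.00


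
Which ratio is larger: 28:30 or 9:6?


28/30 = 0.9333
9/6 = 1.5000
0.9333 < 1.5000, so 28:30 is less
= 9:6

9:6


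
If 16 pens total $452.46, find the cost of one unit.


Unit rate = total / quantity
= 452.46 / 16
= $28.28 per unit

$28.28 per unit


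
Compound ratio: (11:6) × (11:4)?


Compound ratio = (11×11) : (6×4)
= 121:24
GCD = 1
= 121:24

121:24


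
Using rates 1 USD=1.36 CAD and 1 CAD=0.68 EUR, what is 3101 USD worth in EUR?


Step 1: 3101 USD × 1.36 = 4217.36 CAD
Step 2: 4217.36 CAD × 0.68 = 2867.80 EUR
Implied rate USD→EUR = 1.36 × 0.68 = 0.9248
= 2867.80 EUR

2867.80 EUR


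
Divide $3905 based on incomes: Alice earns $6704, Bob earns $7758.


Total income = 6704 + 7758 = $14462
Alice: $3905 × 6704/14462 = $1810.20
Bob: $3905 × 7758/14462 = $2094.80
= Alice: $1810.20, Bob: $2094.80

Alice: $1810.20, Bob: $2094.80


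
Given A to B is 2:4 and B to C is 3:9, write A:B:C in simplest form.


Match B: multiply A:B by 3 → 6:12
Multiply B:C by 4 → 12:36
Combined: 6:12:36
GCD = 6
= 1:2:6

1:2:6


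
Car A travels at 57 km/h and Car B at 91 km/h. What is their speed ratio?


Ratio = 57:91
GCD = 1
Simplified = 57:91
Time ratio (same distance) = 91:57
Speed ratio = 57:91

57:91


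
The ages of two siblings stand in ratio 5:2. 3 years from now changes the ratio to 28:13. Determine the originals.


Let A = 5k, B = 2k.
(5k + 3) / (2k + 3) = 28/13
Cross-multiply: 13(5k + 3) = 28(2k + 3)
65k + 39 = 56k + 84
65k - 56k = 84 - 39
9k = 45
k = 45/9 = 5
A = 5×5 = 25, B = 2×5 = 10
= A = 25, B = 10

A = 25, B = 10


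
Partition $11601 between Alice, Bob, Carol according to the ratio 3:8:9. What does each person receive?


Total parts = 3 + 8 + 9 = 20
Alice: 11601 × 3/20 = 1740.15
Bob: 11601 × 8/20 = 4640.40
Carol: 11601 × 9/20 = 5220.45
= Alice: $1740.15, Bob: $4640.40, Carol: $5220.45

Alice: $1740.15, Bob: $4640.40, Carol: $5220.45


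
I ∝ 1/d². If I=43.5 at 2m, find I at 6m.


I₁d₁² = I₂d₂²
I₂ = I₁ × (d₁/d₂)²
= 43.5 × (2/6)²
= 43.5 × 4/36
= 174/36
≈ 4.8333

4.8333


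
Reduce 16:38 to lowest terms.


GCD(16, 38) = 2
16/2 : 38/2
= 8:19

8:19


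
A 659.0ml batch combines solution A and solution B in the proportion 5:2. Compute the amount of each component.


Total parts = 5 + 2 = 7
solution A: 659.0 × 5/7 = 470.7ml
solution B: 659.0 × 2/7 = 188.3ml
= 470.7ml and 188.3ml

470.7ml and 188.3ml


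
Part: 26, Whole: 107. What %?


Percentage = (part / whole) × 100
= (26 / 107) × 100
≈ 24.30%

24.30%


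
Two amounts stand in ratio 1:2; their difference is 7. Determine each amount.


Let A = 1k, B = 2k.
2k - 1k = 7
1k = 7 → k = 7/1 = 7
A = 1×7 = 7, B = 2×7 = 14
= A = 7, B = 14

A = 7, B = 14


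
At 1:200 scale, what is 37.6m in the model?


Model size = real / scale
= 37.6 / 200
= 0.1880 m

0.1880 m


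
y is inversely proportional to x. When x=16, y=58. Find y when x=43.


Inverse proportion: x × y = constant
k = 16 × 58 = 928
y₂ = k / 43 = 928 / 43
= 21.58

21.58


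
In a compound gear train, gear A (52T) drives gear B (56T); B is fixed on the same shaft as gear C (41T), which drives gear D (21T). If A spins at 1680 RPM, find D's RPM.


Stage 1: RPM_B = RPM_A × t_A/t_B = 1680 × 52/56 = 87360/56 = 1560.00
B and C share a shaft → RPM_C = RPM_B
Stage 2: RPM_D = RPM_C × t_C/t_D = RPM_A × (t_A×t_C)/(t_B×t_D)
Overall ratio = (52×41)/(56×21) = 2132/1176
RPM_D = 1680 × 2132/1176 = 3581760/1176
≈ 3045.71 RPM

3045.71 RPM
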